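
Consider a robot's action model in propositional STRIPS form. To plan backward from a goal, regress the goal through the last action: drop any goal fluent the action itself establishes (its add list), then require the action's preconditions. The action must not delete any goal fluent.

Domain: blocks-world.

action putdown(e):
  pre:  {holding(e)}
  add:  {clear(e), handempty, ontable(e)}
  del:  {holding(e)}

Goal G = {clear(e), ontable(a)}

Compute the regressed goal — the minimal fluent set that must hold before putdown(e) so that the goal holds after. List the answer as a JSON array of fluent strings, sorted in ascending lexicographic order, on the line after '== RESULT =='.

Regress:
  G ∩ del = {}  (empty — regression defined)
  G \ add = {clear(e), ontable(a)} \ {clear(e), handempty, ontable(e)} = {ontable(a)}
  ∪ pre   = {ontable(a)} ∪ {holding(e)}
          = {holding(e), ontable(a)}

== RESULT ==
["holding(e)", "ontable(a)"]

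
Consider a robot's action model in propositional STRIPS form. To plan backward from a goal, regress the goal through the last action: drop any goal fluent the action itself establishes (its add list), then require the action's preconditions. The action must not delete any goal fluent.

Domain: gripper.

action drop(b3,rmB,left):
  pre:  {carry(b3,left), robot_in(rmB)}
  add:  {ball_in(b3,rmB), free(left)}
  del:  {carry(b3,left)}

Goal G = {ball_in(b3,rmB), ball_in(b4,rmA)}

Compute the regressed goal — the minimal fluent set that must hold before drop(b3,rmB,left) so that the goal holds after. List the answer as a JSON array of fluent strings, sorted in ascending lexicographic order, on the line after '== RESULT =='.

Regress:
  G ∩ del = {}  (empty — regression defined)
  G \ add = {ball_in(b3,rmB), ball_in(b4,rmA)} \ {ball_in(b3,rmB), free(left)} = {ball_in(b4,rmA)}
  ∪ pre   = {ball_in(b4,rmA)} ∪ {carry(b3,left), robot_in(rmB)}
          = {ball_in(b4,rmA), carry(b3,left), robot_in(rmB)}

== RESULT ==
["ball_in(b4,rmA)", "carry(b3,left)", "robot_in(rmB)"]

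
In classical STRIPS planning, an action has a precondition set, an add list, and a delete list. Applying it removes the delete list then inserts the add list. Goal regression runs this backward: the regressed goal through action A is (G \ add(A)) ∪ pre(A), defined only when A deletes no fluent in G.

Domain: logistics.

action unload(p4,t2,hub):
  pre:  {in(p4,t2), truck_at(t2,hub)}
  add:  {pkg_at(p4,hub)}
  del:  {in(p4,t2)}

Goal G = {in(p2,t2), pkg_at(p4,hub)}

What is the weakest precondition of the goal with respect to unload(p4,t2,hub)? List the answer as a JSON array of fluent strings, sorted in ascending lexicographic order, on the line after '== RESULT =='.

Regress:
  G ∩ del = {}  (empty — regression defined)
  G \ add = {in(p2,t2), pkg_at(p4,hub)} \ {pkg_at(p4,hub)} = {in(p2,t2)}
  ∪ pre   = {in(p2,t2)} ∪ {in(p4,t2), truck_at(t2,hub)}
          = {in(p2,t2), in(p4,t2), truck_at(t2,hub)}

== RESULT ==
["in(p2,t2)", "in(p4,t2)", "truck_at(t2,hub)"]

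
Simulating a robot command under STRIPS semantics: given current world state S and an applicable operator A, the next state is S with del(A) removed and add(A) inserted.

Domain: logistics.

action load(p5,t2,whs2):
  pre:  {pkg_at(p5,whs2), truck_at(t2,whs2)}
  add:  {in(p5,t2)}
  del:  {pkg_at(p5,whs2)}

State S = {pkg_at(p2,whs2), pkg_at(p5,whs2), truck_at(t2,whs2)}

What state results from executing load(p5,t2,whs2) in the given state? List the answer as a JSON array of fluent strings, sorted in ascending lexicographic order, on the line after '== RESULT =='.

Progress:
  pre ⊆ S: {pkg_at(p5,whs2), truck_at(t2,whs2)} ⊆ S  — applicable
  S \ del = {pkg_at(p2,whs2), truck_at(t2,whs2)}
  ∪ add   = {in(p5,t2), pkg_at(p2,whs2), truck_at(t2,whs2)}

== RESULT ==
["in(p5,t2)", "pkg_at(p2,whs2)", "truck_at(t2,whs2)"]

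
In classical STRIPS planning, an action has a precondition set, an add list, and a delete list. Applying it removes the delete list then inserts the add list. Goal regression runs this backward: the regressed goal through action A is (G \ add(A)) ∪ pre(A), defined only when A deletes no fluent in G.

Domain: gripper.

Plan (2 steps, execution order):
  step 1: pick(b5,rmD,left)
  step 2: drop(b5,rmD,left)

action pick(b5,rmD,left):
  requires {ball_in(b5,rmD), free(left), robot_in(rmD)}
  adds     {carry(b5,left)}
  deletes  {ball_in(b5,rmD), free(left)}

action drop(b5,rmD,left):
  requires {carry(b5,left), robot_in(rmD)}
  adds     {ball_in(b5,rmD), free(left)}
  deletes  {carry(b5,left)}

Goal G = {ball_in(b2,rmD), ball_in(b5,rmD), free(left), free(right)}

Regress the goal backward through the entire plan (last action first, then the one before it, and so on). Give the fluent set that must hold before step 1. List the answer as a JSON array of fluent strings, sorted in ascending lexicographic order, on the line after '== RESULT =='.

Work backward from the goal:
  through step 2 (drop(b5,rmD,left)): drop {ball_in(b5,rmD), free(left)}, keep {ball_in(b2,rmD), free(right)}, require {carry(b5,left), robot_in(rmD)}
    → {ball_in(b2,rmD), carry(b5,left), free(right), robot_in(rmD)}
  through step 1 (pick(b5,rmD,left)): drop {carry(b5,left)}, keep {ball_in(b2,rmD), free(right), robot_in(rmD)}, require {ball_in(b5,rmD), free(left), robot_in(rmD)}
    → {ball_in(b2,rmD), ball_in(b5,rmD), free(left), free(right), robot_in(rmD)}

== RESULT ==
["ball_in(b2,rmD)", "ball_in(b5,rmD)", "free(left)", "free(right)", "robot_in(rmD)"]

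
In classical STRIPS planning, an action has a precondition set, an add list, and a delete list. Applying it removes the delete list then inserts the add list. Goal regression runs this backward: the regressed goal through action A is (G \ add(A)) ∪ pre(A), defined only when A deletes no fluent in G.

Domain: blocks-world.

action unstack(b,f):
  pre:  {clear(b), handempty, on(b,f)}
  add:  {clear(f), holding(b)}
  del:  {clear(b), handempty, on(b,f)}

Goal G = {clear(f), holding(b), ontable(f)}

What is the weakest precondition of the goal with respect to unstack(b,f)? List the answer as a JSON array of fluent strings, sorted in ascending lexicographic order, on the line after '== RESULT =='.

Regress:
  G ∩ del = {}  (empty — regression defined)
  G \ add = {clear(f), holding(b), ontable(f)} \ {clear(f), holding(b)} = {ontable(f)}
  ∪ pre   = {ontable(f)} ∪ {clear(b), handempty, on(b,f)}
          = {clear(b), handempty, on(b,f), ontable(f)}

== RESULT ==
["clear(b)", "handempty", "on(b,f)", "ontable(f)"]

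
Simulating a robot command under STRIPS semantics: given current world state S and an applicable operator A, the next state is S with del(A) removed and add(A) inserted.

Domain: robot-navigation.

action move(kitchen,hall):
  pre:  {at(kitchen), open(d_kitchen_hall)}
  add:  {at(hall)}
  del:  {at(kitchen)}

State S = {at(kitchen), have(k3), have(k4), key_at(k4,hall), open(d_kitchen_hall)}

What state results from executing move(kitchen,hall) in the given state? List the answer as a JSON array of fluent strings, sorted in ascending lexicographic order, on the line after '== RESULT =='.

Progress:
  pre ⊆ S: {at(kitchen), open(d_kitchen_hall)} ⊆ S  — applicable
  S \ del = {have(k3), have(k4), key_at(k4,hall), open(d_kitchen_hall)}
  ∪ add   = {at(hall), have(k3), have(k4), key_at(k4,hall), open(d_kitchen_hall)}

== RESULT ==
["at(hall)", "have(k3)", "have(k4)", "key_at(k4,hall)", "open(d_kitchen_hall)"]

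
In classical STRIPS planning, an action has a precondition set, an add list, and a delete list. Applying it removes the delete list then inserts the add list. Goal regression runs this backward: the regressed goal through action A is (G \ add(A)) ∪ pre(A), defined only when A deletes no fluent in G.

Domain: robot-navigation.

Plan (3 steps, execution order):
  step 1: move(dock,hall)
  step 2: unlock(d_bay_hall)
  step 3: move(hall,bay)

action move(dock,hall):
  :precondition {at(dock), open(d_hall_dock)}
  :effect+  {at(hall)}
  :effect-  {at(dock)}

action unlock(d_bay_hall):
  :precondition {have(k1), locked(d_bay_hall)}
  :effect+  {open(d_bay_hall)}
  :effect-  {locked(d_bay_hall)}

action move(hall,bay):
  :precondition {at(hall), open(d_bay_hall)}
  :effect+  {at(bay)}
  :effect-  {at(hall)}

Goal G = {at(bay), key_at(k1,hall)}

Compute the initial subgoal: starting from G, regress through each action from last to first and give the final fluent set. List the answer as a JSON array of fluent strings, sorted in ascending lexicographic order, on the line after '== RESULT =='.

Regress step by step:
  through step 3 (move(hall,bay)): drop {at(bay)}, keep {key_at(k1,hall)}, require {at(hall), open(d_bay_hall)}
    → {at(hall), key_at(k1,hall), open(d_bay_hall)}
  through step 2 (unlock(d_bay_hall)): drop {open(d_bay_hall)}, keep {at(hall), key_at(k1,hall)}, require {have(k1), locked(d_bay_hall)}
    → {at(hall), have(k1), key_at(k1,hall), locked(d_bay_hall)}
  through step 1 (move(dock,hall)): drop {at(hall)}, keep {have(k1), key_at(k1,hall), locked(d_bay_hall)}, require {at(dock), open(d_hall_dock)}
    → {at(dock), have(k1), key_at(k1,hall), locked(d_bay_hall), open(d_hall_dock)}

== RESULT ==
["at(dock)", "have(k1)", "key_at(k1,hall)", "locked(d_bay_hall)", "open(d_hall_dock)"]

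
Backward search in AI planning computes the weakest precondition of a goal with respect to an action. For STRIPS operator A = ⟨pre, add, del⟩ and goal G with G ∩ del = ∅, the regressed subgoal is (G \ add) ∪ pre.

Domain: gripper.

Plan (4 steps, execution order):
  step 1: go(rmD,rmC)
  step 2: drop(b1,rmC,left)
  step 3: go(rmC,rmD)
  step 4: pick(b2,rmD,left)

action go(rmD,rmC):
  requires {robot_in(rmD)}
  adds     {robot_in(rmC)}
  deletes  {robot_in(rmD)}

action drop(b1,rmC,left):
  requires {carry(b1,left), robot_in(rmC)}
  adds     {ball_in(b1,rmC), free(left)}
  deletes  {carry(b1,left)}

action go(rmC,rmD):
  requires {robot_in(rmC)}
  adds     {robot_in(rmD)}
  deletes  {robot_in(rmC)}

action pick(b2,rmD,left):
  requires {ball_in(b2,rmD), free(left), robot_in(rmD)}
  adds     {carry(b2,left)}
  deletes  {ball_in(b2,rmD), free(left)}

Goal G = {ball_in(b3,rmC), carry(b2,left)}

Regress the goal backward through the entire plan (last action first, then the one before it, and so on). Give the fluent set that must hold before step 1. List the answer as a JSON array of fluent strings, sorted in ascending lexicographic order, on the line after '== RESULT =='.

Work backward from the goal:
  through step 4 (pick(b2,rmD,left)): drop {carry(b2,left)}, keep {ball_in(b3,rmC)}, require {ball_in(b2,rmD), free(left), robot_in(rmD)}
    → {ball_in(b2,rmD), ball_in(b3,rmC), free(left), robot_in(rmD)}
  through step 3 (go(rmC,rmD)): drop {robot_in(rmD)}, keep {ball_in(b2,rmD), ball_in(b3,rmC), free(left)}, require {robot_in(rmC)}
    → {ball_in(b2,rmD), ball_in(b3,rmC), free(left), robot_in(rmC)}
  through step 2 (drop(b1,rmC,left)): drop {free(left)}, keep {ball_in(b2,rmD), ball_in(b3,rmC), robot_in(rmC)}, require {carry(b1,left), robot_in(rmC)}
    → {ball_in(b2,rmD), ball_in(b3,rmC), carry(b1,left), robot_in(rmC)}
  through step 1 (go(rmD,rmC)): drop {robot_in(rmC)}, keep {ball_in(b2,rmD), ball_in(b3,rmC), carry(b1,left)}, require {robot_in(rmD)}
    → {ball_in(b2,rmD), ball_in(b3,rmC), carry(b1,left), robot_in(rmD)}

== RESULT ==
["ball_in(b2,rmD)", "ball_in(b3,rmC)", "carry(b1,left)", "robot_in(rmD)"]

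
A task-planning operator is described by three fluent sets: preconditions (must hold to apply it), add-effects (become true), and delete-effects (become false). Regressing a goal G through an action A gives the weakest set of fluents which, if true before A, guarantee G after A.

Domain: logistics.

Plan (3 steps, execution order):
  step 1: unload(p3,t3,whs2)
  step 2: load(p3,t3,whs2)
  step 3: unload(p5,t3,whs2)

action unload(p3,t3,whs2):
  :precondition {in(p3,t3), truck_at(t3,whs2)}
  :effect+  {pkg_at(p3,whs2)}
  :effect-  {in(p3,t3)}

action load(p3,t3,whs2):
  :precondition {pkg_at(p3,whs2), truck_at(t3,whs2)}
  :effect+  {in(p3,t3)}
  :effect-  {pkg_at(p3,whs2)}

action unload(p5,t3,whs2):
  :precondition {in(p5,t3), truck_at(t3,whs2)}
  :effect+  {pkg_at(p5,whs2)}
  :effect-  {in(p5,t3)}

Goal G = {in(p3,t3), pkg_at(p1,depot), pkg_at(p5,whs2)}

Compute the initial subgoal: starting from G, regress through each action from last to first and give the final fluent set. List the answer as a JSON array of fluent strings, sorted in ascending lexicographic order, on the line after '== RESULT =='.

Work backward from the goal:
  through step 3 (unload(p5,t3,whs2)): drop {pkg_at(p5,whs2)}, keep {in(p3,t3), pkg_at(p1,depot)}, require {in(p5,t3), truck_at(t3,whs2)}
    → {in(p3,t3), in(p5,t3), pkg_at(p1,depot), truck_at(t3,whs2)}
  through step 2 (load(p3,t3,whs2)): drop {in(p3,t3)}, keep {in(p5,t3), pkg_at(p1,depot), truck_at(t3,whs2)}, require {pkg_at(p3,whs2), truck_at(t3,whs2)}
    → {in(p5,t3), pkg_at(p1,depot), pkg_at(p3,whs2), truck_at(t3,whs2)}
  through step 1 (unload(p3,t3,whs2)): drop {pkg_at(p3,whs2)}, keep {in(p5,t3), pkg_at(p1,depot), truck_at(t3,whs2)}, require {in(p3,t3), truck_at(t3,whs2)}
    → {in(p3,t3), in(p5,t3), pkg_at(p1,depot), truck_at(t3,whs2)}

== RESULT ==
["in(p3,t3)", "in(p5,t3)", "pkg_at(p1,depot)", "truck_at(t3,whs2)"]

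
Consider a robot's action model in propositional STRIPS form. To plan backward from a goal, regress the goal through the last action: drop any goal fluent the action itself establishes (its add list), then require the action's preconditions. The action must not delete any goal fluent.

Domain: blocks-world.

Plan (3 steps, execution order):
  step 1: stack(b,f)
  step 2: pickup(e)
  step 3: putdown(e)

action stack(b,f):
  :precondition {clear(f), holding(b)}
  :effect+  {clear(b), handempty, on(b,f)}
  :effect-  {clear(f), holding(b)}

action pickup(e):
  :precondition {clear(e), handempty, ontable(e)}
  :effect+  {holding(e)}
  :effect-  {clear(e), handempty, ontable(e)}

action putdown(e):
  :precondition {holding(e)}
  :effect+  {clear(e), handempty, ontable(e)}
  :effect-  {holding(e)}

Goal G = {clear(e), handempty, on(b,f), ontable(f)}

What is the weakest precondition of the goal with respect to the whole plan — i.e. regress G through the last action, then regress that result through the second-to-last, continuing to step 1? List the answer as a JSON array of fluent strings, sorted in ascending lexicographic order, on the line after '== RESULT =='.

Work backward from the goal:
  through step 3 (putdown(e)): drop {clear(e), handempty}, keep {on(b,f), ontable(f)}, require {holding(e)}
    → {holding(e), on(b,f), ontable(f)}
  through step 2 (pickup(e)): drop {holding(e)}, keep {on(b,f), ontable(f)}, require {clear(e), handempty, ontable(e)}
    → {clear(e), handempty, on(b,f), ontable(e), ontable(f)}
  through step 1 (stack(b,f)): drop {handempty, on(b,f)}, keep {clear(e), ontable(e), ontable(f)}, require {clear(f), holding(b)}
    → {clear(e), clear(f), holding(b), ontable(e), ontable(f)}

== RESULT ==
["clear(e)", "clear(f)", "holding(b)", "ontable(e)", "ontable(f)"]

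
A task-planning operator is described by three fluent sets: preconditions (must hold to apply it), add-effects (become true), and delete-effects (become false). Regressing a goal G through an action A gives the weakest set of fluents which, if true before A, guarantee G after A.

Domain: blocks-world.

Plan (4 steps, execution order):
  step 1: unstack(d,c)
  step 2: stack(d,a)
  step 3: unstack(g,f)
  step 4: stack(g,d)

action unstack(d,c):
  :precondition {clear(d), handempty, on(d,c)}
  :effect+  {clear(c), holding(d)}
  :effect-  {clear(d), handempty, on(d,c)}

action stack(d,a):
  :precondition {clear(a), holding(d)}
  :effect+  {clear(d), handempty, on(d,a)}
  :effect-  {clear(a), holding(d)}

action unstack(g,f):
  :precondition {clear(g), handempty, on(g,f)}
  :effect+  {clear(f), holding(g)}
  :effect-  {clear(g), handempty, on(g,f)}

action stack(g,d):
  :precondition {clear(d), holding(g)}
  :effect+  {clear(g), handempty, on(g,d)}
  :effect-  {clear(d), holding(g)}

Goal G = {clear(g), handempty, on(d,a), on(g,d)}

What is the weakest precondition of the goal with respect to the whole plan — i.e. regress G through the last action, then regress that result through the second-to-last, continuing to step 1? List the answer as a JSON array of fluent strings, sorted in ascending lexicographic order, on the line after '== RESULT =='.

Regress step by step:
  through step 4 (stack(g,d)): drop {clear(g), handempty, on(g,d)}, keep {on(d,a)}, require {clear(d), holding(g)}
    → {clear(d), holding(g), on(d,a)}
  through step 3 (unstack(g,f)): drop {holding(g)}, keep {clear(d), on(d,a)}, require {clear(g), handempty, on(g,f)}
    → {clear(d), clear(g), handempty, on(d,a), on(g,f)}
  through step 2 (stack(d,a)): drop {clear(d), handempty, on(d,a)}, keep {clear(g), on(g,f)}, require {clear(a), holding(d)}
    → {clear(a), clear(g), holding(d), on(g,f)}
  through step 1 (unstack(d,c)): drop {holding(d)}, keep {clear(a), clear(g), on(g,f)}, require {clear(d), handempty, on(d,c)}
    → {clear(a), clear(d), clear(g), handempty, on(d,c), on(g,f)}

== RESULT ==
["clear(a)", "clear(d)", "clear(g)", "handempty", "on(d,c)", "on(g,f)"]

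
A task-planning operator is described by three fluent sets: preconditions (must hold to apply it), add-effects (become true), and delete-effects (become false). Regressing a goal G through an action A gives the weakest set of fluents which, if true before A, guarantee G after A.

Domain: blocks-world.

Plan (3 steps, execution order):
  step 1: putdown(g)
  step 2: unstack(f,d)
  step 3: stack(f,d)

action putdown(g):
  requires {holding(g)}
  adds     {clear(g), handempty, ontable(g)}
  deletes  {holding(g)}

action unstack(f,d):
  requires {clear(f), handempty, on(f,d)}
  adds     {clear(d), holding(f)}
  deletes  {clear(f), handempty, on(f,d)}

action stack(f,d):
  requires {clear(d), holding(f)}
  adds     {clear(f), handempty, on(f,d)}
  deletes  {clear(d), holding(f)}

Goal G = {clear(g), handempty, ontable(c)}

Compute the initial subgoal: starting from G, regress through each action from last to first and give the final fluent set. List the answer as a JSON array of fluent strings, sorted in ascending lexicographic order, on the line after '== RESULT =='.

Regress step by step:
  through step 3 (stack(f,d)): drop {handempty}, keep {clear(g), ontable(c)}, require {clear(d), holding(f)}
    → {clear(d), clear(g), holding(f), ontable(c)}
  through step 2 (unstack(f,d)): drop {clear(d), holding(f)}, keep {clear(g), ontable(c)}, require {clear(f), handempty, on(f,d)}
    → {clear(f), clear(g), handempty, on(f,d), ontable(c)}
  through step 1 (putdown(g)): drop {clear(g), handempty}, keep {clear(f), on(f,d), ontable(c)}, require {holding(g)}
    → {clear(f), holding(g), on(f,d), ontable(c)}

== RESULT ==
["clear(f)", "holding(g)", "on(f,d)", "ontable(c)"]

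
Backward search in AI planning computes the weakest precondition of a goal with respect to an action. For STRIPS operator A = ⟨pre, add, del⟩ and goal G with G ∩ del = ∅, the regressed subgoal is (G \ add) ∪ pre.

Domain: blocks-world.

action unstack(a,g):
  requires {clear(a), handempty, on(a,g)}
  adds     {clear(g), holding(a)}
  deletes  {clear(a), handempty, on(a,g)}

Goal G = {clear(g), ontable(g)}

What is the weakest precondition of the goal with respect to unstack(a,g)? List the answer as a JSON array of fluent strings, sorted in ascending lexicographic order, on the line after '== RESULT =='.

Compute (G \ add) ∪ pre:
  G ∩ del = {}  (empty — regression defined)
  G \ add = {clear(g), ontable(g)} \ {clear(g), holding(a)} = {ontable(g)}
  ∪ pre   = {ontable(g)} ∪ {clear(a), handempty, on(a,g)}
          = {clear(a), handempty, on(a,g), ontable(g)}

== RESULT ==
["clear(a)", "handempty", "on(a,g)", "ontable(g)"]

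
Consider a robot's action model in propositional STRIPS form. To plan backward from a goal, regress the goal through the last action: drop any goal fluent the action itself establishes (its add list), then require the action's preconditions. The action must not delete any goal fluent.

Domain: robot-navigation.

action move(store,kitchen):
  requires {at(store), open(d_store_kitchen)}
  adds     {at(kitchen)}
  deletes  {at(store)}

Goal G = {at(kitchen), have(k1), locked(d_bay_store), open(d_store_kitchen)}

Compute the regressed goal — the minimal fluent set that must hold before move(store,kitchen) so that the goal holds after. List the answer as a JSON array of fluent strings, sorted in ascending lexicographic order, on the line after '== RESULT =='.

Compute (G \ add) ∪ pre:
  G ∩ del = {}  (empty — regression defined)
  G \ add = {at(kitchen), have(k1), locked(d_bay_store), open(d_store_kitchen)} \ {at(kitchen)} = {have(k1), locked(d_bay_store), open(d_store_kitchen)}
  ∪ pre   = {have(k1), locked(d_bay_store), open(d_store_kitchen)} ∪ {at(store), open(d_store_kitchen)}
          = {at(store), have(k1), locked(d_bay_store), open(d_store_kitchen)}

== RESULT ==
["at(store)", "have(k1)", "locked(d_bay_store)", "open(d_store_kitchen)"]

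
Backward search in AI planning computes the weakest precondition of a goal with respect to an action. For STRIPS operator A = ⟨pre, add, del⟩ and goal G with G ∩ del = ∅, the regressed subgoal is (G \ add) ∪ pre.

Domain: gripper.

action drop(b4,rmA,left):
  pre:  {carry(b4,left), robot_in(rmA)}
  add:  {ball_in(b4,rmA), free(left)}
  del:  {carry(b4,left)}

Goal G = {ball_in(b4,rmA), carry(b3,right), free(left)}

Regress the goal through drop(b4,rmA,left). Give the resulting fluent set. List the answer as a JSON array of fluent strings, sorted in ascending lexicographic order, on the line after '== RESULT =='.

Regress:
  G ∩ del = {}  (empty — regression defined)
  G \ add = {ball_in(b4,rmA), carry(b3,right), free(left)} \ {ball_in(b4,rmA), free(left)} = {carry(b3,right)}
  ∪ pre   = {carry(b3,right)} ∪ {carry(b4,left), robot_in(rmA)}
          = {carry(b3,right), carry(b4,left), robot_in(rmA)}

== RESULT ==
["carry(b3,right)", "carry(b4,left)", "robot_in(rmA)"]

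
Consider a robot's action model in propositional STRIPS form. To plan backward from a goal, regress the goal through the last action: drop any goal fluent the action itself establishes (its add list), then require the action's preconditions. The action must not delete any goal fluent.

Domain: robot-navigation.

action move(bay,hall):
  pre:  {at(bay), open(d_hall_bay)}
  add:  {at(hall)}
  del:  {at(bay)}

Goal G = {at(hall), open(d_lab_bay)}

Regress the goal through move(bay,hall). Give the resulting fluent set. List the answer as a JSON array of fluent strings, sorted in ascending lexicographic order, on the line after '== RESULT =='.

Regress:
  G ∩ del = {}  (empty — regression defined)
  G \ add = {at(hall), open(d_lab_bay)} \ {at(hall)} = {open(d_lab_bay)}
  ∪ pre   = {open(d_lab_bay)} ∪ {at(bay), open(d_hall_bay)}
          = {at(bay), open(d_hall_bay), open(d_lab_bay)}

== RESULT ==
["at(bay)", "open(d_hall_bay)", "open(d_lab_bay)"]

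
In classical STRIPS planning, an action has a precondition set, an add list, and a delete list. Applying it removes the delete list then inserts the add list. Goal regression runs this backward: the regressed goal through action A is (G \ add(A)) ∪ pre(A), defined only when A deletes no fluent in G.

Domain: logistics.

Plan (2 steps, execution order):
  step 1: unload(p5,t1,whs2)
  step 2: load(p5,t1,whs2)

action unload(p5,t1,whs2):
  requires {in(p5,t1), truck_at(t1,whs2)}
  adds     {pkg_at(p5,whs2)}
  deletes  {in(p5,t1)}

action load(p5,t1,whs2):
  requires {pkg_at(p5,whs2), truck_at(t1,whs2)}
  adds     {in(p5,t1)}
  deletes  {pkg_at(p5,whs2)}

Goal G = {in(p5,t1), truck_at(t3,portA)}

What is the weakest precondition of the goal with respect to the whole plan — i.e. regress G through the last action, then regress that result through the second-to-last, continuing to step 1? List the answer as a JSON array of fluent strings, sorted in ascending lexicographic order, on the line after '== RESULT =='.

Regress step by step:
  through step 2 (load(p5,t1,whs2)): drop {in(p5,t1)}, keep {truck_at(t3,portA)}, require {pkg_at(p5,whs2), truck_at(t1,whs2)}
    → {pkg_at(p5,whs2), truck_at(t1,whs2), truck_at(t3,portA)}
  through step 1 (unload(p5,t1,whs2)): drop {pkg_at(p5,whs2)}, keep {truck_at(t1,whs2), truck_at(t3,portA)}, require {in(p5,t1), truck_at(t1,whs2)}
    → {in(p5,t1), truck_at(t1,whs2), truck_at(t3,portA)}

== RESULT ==
["in(p5,t1)", "truck_at(t1,whs2)", "truck_at(t3,portA)"]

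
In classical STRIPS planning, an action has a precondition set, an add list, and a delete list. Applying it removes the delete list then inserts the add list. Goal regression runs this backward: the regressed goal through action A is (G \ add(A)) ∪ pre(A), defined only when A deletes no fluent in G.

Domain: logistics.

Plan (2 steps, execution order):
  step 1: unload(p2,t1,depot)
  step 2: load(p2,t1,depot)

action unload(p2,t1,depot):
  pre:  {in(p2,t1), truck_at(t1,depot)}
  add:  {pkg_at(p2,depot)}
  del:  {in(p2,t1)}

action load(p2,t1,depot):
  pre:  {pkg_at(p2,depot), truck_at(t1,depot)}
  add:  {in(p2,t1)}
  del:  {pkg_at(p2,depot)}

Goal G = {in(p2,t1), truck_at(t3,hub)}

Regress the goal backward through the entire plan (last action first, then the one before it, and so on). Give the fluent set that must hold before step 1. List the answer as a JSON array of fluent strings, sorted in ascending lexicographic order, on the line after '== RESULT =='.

Work backward from the goal:
  through step 2 (load(p2,t1,depot)): drop {in(p2,t1)}, keep {truck_at(t3,hub)}, require {pkg_at(p2,depot), truck_at(t1,depot)}
    → {pkg_at(p2,depot), truck_at(t1,depot), truck_at(t3,hub)}
  through step 1 (unload(p2,t1,depot)): drop {pkg_at(p2,depot)}, keep {truck_at(t1,depot), truck_at(t3,hub)}, require {in(p2,t1), truck_at(t1,depot)}
    → {in(p2,t1), truck_at(t1,depot), truck_at(t3,hub)}

== RESULT ==
["in(p2,t1)", "truck_at(t1,depot)", "truck_at(t3,hub)"]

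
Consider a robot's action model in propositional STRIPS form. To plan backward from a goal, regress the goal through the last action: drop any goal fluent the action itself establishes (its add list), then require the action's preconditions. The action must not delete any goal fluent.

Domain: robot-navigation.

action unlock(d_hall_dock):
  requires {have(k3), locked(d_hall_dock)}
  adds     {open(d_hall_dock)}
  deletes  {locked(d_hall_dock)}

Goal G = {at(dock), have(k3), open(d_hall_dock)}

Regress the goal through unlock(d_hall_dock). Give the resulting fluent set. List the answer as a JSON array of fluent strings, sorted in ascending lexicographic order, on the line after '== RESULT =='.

Regress:
  G ∩ del = {}  (empty — regression defined)
  G \ add = {at(dock), have(k3), open(d_hall_dock)} \ {open(d_hall_dock)} = {at(dock), have(k3)}
  ∪ pre   = {at(dock), have(k3)} ∪ {have(k3), locked(d_hall_dock)}
          = {at(dock), have(k3), locked(d_hall_dock)}

== RESULT ==
["at(dock)", "have(k3)", "locked(d_hall_dock)"]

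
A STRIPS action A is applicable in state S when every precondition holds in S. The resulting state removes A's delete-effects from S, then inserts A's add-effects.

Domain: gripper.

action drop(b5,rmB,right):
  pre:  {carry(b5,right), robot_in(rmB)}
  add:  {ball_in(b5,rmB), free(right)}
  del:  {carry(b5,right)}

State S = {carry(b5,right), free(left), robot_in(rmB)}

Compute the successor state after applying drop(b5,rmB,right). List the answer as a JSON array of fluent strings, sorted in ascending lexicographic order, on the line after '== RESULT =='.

Progress:
  pre ⊆ S: {carry(b5,right), robot_in(rmB)} ⊆ S  — applicable
  S \ del = {free(left), robot_in(rmB)}
  ∪ add   = {ball_in(b5,rmB), free(left), free(right), robot_in(rmB)}

== RESULT ==
["ball_in(b5,rmB)", "free(left)", "free(right)", "robot_in(rmB)"]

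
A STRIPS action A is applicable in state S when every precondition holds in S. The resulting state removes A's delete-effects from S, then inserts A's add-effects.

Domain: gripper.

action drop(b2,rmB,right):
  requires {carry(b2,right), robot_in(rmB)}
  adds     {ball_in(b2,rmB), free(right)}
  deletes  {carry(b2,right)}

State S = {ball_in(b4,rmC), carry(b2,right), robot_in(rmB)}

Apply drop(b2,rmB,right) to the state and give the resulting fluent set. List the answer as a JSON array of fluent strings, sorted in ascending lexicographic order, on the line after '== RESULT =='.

Progress:
  pre ⊆ S: {carry(b2,right), robot_in(rmB)} ⊆ S  — applicable
  S \ del = {ball_in(b4,rmC), robot_in(rmB)}
  ∪ add   = {ball_in(b2,rmB), ball_in(b4,rmC), free(right), robot_in(rmB)}

== RESULT ==
["ball_in(b2,rmB)", "ball_in(b4,rmC)", "free(right)", "robot_in(rmB)"]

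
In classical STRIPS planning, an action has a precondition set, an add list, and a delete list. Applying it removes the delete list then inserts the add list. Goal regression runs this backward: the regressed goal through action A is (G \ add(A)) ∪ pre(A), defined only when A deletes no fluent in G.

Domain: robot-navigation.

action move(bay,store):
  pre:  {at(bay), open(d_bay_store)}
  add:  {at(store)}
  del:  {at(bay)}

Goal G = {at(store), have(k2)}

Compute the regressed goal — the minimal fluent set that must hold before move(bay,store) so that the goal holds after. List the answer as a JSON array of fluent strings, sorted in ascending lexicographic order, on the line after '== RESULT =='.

Compute (G \ add) ∪ pre:
  G ∩ del = {}  (empty — regression defined)
  G \ add = {at(store), have(k2)} \ {at(store)} = {have(k2)}
  ∪ pre   = {have(k2)} ∪ {at(bay), open(d_bay_store)}
          = {at(bay), have(k2), open(d_bay_store)}

== RESULT ==
["at(bay)", "have(k2)", "open(d_bay_store)"]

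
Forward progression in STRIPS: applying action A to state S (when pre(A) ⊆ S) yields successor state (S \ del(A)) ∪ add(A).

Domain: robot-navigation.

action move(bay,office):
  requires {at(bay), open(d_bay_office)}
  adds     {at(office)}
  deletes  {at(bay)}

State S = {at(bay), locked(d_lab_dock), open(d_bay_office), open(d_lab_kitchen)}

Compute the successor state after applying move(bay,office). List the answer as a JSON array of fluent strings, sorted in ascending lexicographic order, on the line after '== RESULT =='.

Compute (S \ del) ∪ add:
  pre ⊆ S: {at(bay), open(d_bay_office)} ⊆ S  — applicable
  S \ del = {locked(d_lab_dock), open(d_bay_office), open(d_lab_kitchen)}
  ∪ add   = {at(office), locked(d_lab_dock), open(d_bay_office), open(d_lab_kitchen)}

== RESULT ==
["at(office)", "locked(d_lab_dock)", "open(d_bay_office)", "open(d_lab_kitchen)"]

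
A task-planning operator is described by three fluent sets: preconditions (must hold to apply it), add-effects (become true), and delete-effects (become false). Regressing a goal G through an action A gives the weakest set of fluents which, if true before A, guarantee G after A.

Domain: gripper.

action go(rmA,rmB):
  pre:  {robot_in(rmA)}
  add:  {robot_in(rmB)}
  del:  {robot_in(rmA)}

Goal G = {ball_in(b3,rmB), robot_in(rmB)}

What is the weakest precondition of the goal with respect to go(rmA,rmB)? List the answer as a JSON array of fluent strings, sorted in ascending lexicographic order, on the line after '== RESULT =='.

Compute (G \ add) ∪ pre:
  G ∩ del = {}  (empty — regression defined)
  G \ add = {ball_in(b3,rmB), robot_in(rmB)} \ {robot_in(rmB)} = {ball_in(b3,rmB)}
  ∪ pre   = {ball_in(b3,rmB)} ∪ {robot_in(rmA)}
          = {ball_in(b3,rmB), robot_in(rmA)}

== RESULT ==
["ball_in(b3,rmB)", "robot_in(rmA)"]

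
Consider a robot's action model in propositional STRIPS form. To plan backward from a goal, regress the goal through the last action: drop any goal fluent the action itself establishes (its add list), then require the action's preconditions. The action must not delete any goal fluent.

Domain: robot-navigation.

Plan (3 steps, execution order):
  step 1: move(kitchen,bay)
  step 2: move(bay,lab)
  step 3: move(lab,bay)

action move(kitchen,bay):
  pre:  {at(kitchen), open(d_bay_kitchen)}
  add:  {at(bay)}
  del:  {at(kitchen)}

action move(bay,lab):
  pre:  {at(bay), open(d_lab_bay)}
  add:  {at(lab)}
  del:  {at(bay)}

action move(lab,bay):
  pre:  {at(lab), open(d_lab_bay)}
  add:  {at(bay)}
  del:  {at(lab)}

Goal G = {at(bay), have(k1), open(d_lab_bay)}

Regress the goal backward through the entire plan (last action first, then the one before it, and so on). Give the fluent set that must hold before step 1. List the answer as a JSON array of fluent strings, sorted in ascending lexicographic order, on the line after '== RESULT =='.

Regress step by step:
  through step 3 (move(lab,bay)): drop {at(bay)}, keep {have(k1), open(d_lab_bay)}, require {at(lab), open(d_lab_bay)}
    → {at(lab), have(k1), open(d_lab_bay)}
  through step 2 (move(bay,lab)): drop {at(lab)}, keep {have(k1), open(d_lab_bay)}, require {at(bay), open(d_lab_bay)}
    → {at(bay), have(k1), open(d_lab_bay)}
  through step 1 (move(kitchen,bay)): drop {at(bay)}, keep {have(k1), open(d_lab_bay)}, require {at(kitchen), open(d_bay_kitchen)}
    → {at(kitchen), have(k1), open(d_bay_kitchen), open(d_lab_bay)}

== RESULT ==
["at(kitchen)", "have(k1)", "open(d_bay_kitchen)", "open(d_lab_bay)"]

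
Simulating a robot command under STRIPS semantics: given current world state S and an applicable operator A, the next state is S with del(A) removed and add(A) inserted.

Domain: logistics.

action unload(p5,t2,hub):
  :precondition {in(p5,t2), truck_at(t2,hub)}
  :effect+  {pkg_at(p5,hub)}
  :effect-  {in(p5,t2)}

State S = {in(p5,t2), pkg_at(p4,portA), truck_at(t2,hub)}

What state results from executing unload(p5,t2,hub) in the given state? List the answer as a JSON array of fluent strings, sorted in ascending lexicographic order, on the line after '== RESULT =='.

Progress:
  pre ⊆ S: {in(p5,t2), truck_at(t2,hub)} ⊆ S  — applicable
  S \ del = {pkg_at(p4,portA), truck_at(t2,hub)}
  ∪ add   = {pkg_at(p4,portA), pkg_at(p5,hub), truck_at(t2,hub)}

== RESULT ==
["pkg_at(p4,portA)", "pkg_at(p5,hub)", "truck_at(t2,hub)"]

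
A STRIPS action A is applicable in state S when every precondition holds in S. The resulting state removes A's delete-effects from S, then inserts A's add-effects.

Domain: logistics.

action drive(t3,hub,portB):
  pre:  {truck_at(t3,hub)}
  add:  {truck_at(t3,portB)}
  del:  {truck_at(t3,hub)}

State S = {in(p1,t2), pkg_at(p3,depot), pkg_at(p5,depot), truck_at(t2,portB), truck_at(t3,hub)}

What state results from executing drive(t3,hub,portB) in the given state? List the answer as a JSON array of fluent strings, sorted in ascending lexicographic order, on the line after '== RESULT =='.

Progress:
  pre ⊆ S: {truck_at(t3,hub)} ⊆ S  — applicable
  S \ del = {in(p1,t2), pkg_at(p3,depot), pkg_at(p5,depot), truck_at(t2,portB)}
  ∪ add   = {in(p1,t2), pkg_at(p3,depot), pkg_at(p5,depot), truck_at(t2,portB), truck_at(t3,portB)}

== RESULT ==
["in(p1,t2)", "pkg_at(p3,depot)", "pkg_at(p5,depot)", "truck_at(t2,portB)", "truck_at(t3,portB)"]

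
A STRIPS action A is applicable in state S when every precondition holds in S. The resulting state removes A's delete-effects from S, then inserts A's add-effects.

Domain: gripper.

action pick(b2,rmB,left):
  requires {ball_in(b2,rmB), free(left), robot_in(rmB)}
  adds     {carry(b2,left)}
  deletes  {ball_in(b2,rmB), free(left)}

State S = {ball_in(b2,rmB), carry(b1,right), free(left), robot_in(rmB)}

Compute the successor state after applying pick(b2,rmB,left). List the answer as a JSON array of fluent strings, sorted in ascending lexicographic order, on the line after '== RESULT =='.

Compute (S \ del) ∪ add:
  pre ⊆ S: {ball_in(b2,rmB), free(left), robot_in(rmB)} ⊆ S  — applicable
  S \ del = {carry(b1,right), robot_in(rmB)}
  ∪ add   = {carry(b1,right), carry(b2,left), robot_in(rmB)}

== RESULT ==
["carry(b1,right)", "carry(b2,left)", "robot_in(rmB)"]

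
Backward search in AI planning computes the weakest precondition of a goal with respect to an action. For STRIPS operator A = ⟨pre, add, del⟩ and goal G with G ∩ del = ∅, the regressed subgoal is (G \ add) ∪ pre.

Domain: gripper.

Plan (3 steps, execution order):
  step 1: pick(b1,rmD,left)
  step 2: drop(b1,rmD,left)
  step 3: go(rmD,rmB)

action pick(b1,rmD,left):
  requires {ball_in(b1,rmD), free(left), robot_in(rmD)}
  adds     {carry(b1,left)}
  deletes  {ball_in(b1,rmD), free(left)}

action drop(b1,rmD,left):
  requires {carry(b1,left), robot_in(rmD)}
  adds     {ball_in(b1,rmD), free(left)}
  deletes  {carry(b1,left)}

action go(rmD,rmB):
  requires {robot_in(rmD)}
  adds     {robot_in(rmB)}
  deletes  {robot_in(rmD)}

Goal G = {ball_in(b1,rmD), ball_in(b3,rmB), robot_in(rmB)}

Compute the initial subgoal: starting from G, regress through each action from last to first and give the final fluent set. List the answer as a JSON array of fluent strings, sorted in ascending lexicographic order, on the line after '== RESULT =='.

Work backward from the goal:
  through step 3 (go(rmD,rmB)): drop {robot_in(rmB)}, keep {ball_in(b1,rmD), ball_in(b3,rmB)}, require {robot_in(rmD)}
    → {ball_in(b1,rmD), ball_in(b3,rmB), robot_in(rmD)}
  through step 2 (drop(b1,rmD,left)): drop {ball_in(b1,rmD)}, keep {ball_in(b3,rmB), robot_in(rmD)}, require {carry(b1,left), robot_in(rmD)}
    → {ball_in(b3,rmB), carry(b1,left), robot_in(rmD)}
  through step 1 (pick(b1,rmD,left)): drop {carry(b1,left)}, keep {ball_in(b3,rmB), robot_in(rmD)}, require {ball_in(b1,rmD), free(left), robot_in(rmD)}
    → {ball_in(b1,rmD), ball_in(b3,rmB), free(left), robot_in(rmD)}

== RESULT ==
["ball_in(b1,rmD)", "ball_in(b3,rmB)", "free(left)", "robot_in(rmD)"]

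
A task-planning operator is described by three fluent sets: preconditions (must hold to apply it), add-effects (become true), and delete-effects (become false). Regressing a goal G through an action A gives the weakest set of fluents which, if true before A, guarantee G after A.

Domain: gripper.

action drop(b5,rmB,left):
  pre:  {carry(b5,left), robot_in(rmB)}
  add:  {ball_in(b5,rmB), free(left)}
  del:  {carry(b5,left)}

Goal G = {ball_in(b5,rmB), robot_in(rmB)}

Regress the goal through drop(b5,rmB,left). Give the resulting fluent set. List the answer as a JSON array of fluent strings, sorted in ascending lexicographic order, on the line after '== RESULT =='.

Regress:
  G ∩ del = {}  (empty — regression defined)
  G \ add = {ball_in(b5,rmB), robot_in(rmB)} \ {ball_in(b5,rmB), free(left)} = {robot_in(rmB)}
  ∪ pre   = {robot_in(rmB)} ∪ {carry(b5,left), robot_in(rmB)}
          = {carry(b5,left), robot_in(rmB)}

== RESULT ==
["carry(b5,left)", "robot_in(rmB)"]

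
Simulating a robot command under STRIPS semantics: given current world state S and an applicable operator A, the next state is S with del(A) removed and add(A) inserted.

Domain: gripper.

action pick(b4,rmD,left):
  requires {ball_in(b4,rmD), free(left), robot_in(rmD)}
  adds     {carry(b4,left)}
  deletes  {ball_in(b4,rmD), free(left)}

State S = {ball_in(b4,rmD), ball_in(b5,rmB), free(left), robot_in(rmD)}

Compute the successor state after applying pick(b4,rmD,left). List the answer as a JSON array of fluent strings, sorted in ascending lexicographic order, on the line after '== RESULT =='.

Progress:
  pre ⊆ S: {ball_in(b4,rmD), free(left), robot_in(rmD)} ⊆ S  — applicable
  S \ del = {ball_in(b5,rmB), robot_in(rmD)}
  ∪ add   = {ball_in(b5,rmB), carry(b4,left), robot_in(rmD)}

== RESULT ==
["ball_in(b5,rmB)", "carry(b4,left)", "robot_in(rmD)"]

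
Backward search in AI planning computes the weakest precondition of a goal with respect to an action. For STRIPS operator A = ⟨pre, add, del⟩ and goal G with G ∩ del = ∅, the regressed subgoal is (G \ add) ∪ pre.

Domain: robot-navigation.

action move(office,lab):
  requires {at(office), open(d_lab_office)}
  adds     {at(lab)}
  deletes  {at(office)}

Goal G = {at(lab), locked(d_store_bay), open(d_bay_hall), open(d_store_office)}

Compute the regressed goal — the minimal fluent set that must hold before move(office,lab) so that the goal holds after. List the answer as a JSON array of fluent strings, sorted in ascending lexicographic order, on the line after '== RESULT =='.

Compute (G \ add) ∪ pre:
  G ∩ del = {}  (empty — regression defined)
  G \ add = {at(lab), locked(d_store_bay), open(d_bay_hall), open(d_store_office)} \ {at(lab)} = {locked(d_store_bay), open(d_bay_hall), open(d_store_office)}
  ∪ pre   = {locked(d_store_bay), open(d_bay_hall), open(d_store_office)} ∪ {at(office), open(d_lab_office)}
          = {at(office), locked(d_store_bay), open(d_bay_hall), open(d_lab_office), open(d_store_office)}

== RESULT ==
["at(office)", "locked(d_store_bay)", "open(d_bay_hall)", "open(d_lab_office)", "open(d_store_office)"]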